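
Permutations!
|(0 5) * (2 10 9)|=|(0 5)(2 10 9)|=6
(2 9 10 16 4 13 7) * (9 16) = [0, 1, 16, 3, 13, 5, 6, 2, 8, 10, 9, 11, 12, 7, 14, 15, 4] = (2 16 4 13 7)(9 10)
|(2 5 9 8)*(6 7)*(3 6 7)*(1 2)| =|(1 2 5 9 8)(3 6)| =10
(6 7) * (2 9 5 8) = [0, 1, 9, 3, 4, 8, 7, 6, 2, 5] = (2 9 5 8)(6 7)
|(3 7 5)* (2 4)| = |(2 4)(3 7 5)| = 6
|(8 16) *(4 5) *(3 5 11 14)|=10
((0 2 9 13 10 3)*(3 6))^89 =(0 6 13 2 3 10 9)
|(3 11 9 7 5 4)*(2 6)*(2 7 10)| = 9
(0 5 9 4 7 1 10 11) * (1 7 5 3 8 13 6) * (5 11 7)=[3, 10, 2, 8, 11, 9, 1, 5, 13, 4, 7, 0, 12, 6]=(0 3 8 13 6 1 10 7 5 9 4 11)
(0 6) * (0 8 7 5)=(0 6 8 7 5)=[6, 1, 2, 3, 4, 0, 8, 5, 7]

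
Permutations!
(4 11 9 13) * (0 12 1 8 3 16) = (0 12 1 8 3 16)(4 11 9 13) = [12, 8, 2, 16, 11, 5, 6, 7, 3, 13, 10, 9, 1, 4, 14, 15, 0]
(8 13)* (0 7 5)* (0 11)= [7, 1, 2, 3, 4, 11, 6, 5, 13, 9, 10, 0, 12, 8]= (0 7 5 11)(8 13)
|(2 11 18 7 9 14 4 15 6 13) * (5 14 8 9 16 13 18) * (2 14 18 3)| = |(2 11 5 18 7 16 13 14 4 15 6 3)(8 9)| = 12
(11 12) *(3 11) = (3 11 12) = [0, 1, 2, 11, 4, 5, 6, 7, 8, 9, 10, 12, 3]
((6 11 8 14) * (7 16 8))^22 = ((6 11 7 16 8 14))^22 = (6 8 7)(11 14 16)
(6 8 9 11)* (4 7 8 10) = (4 7 8 9 11 6 10) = [0, 1, 2, 3, 7, 5, 10, 8, 9, 11, 4, 6]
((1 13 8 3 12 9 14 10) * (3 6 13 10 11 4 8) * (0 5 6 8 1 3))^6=(0 6)(1 11 9 3)(4 14 12 10)(5 13)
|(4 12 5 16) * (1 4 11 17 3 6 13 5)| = |(1 4 12)(3 6 13 5 16 11 17)| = 21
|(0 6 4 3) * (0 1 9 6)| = |(1 9 6 4 3)| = 5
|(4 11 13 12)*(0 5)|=4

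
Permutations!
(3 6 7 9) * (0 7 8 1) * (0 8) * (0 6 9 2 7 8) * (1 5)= [8, 0, 7, 9, 4, 1, 6, 2, 5, 3]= (0 8 5 1)(2 7)(3 9)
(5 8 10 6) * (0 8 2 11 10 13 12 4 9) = (0 8 13 12 4 9)(2 11 10 6 5) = [8, 1, 11, 3, 9, 2, 5, 7, 13, 0, 6, 10, 4, 12]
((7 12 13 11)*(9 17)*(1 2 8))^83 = (1 8 2)(7 11 13 12)(9 17)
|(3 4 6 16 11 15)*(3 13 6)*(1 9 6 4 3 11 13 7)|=9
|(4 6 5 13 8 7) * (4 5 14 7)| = |(4 6 14 7 5 13 8)| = 7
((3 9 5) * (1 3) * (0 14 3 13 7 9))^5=(0 3 14)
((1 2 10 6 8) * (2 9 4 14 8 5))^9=((1 9 4 14 8)(2 10 6 5))^9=(1 8 14 4 9)(2 10 6 5)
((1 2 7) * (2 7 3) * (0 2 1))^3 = (0 1 2 7 3)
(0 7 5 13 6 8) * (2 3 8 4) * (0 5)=[7, 1, 3, 8, 2, 13, 4, 0, 5, 9, 10, 11, 12, 6]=(0 7)(2 3 8 5 13 6 4)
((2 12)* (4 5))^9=(2 12)(4 5)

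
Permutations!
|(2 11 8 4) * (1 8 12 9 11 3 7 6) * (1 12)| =|(1 8 4 2 3 7 6 12 9 11)| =10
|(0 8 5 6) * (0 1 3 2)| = |(0 8 5 6 1 3 2)| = 7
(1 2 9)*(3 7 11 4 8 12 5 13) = (1 2 9)(3 7 11 4 8 12 5 13) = [0, 2, 9, 7, 8, 13, 6, 11, 12, 1, 10, 4, 5, 3]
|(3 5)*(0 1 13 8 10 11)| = |(0 1 13 8 10 11)(3 5)| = 6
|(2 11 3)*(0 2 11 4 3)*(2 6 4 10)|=|(0 6 4 3 11)(2 10)|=10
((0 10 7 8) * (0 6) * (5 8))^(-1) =(0 6 8 5 7 10) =((0 10 7 5 8 6))^(-1)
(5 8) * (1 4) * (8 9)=(1 4)(5 9 8)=[0, 4, 2, 3, 1, 9, 6, 7, 5, 8]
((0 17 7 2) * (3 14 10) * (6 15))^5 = ((0 17 7 2)(3 14 10)(6 15))^5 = (0 17 7 2)(3 10 14)(6 15)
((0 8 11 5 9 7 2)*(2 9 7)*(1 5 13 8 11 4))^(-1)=((0 11 13 8 4 1 5 7 9 2))^(-1)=(0 2 9 7 5 1 4 8 13 11)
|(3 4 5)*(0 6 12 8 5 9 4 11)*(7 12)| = |(0 6 7 12 8 5 3 11)(4 9)| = 8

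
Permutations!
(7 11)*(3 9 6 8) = (3 9 6 8)(7 11) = [0, 1, 2, 9, 4, 5, 8, 11, 3, 6, 10, 7]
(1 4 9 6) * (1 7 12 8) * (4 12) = (1 12 8)(4 9 6 7) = [0, 12, 2, 3, 9, 5, 7, 4, 1, 6, 10, 11, 8]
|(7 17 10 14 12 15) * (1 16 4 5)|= |(1 16 4 5)(7 17 10 14 12 15)|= 12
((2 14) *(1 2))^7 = (1 2 14)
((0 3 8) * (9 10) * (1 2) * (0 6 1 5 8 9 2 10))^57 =((0 3 9)(1 10 2 5 8 6))^57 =(1 5)(2 6)(8 10)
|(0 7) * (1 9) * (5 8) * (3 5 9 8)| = 6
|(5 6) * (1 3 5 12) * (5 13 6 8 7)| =|(1 3 13 6 12)(5 8 7)| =15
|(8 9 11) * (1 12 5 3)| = |(1 12 5 3)(8 9 11)| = 12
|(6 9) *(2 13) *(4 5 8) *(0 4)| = 4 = |(0 4 5 8)(2 13)(6 9)|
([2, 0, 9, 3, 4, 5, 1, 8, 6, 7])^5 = [6, 8, 1, 3, 4, 5, 7, 2, 9, 0]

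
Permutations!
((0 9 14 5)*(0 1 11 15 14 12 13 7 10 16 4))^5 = (0 10 12 4 7 9 16 13)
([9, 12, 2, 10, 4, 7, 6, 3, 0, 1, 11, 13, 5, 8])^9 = [13, 0, 2, 5, 4, 1, 6, 12, 11, 8, 7, 3, 9, 10]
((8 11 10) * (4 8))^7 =(4 10 11 8)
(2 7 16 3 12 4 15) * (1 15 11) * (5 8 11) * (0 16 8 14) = (0 16 3 12 4 5 14)(1 15 2 7 8 11) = [16, 15, 7, 12, 5, 14, 6, 8, 11, 9, 10, 1, 4, 13, 0, 2, 3]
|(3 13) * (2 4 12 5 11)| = 10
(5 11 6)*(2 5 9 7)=(2 5 11 6 9 7)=[0, 1, 5, 3, 4, 11, 9, 2, 8, 7, 10, 6]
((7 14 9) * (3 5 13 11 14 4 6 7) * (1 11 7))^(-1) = ((1 11 14 9 3 5 13 7 4 6))^(-1) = (1 6 4 7 13 5 3 9 14 11)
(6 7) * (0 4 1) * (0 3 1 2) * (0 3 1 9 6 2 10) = (0 4 10)(2 3 9 6 7) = [4, 1, 3, 9, 10, 5, 7, 2, 8, 6, 0]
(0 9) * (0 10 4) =(0 9 10 4) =[9, 1, 2, 3, 0, 5, 6, 7, 8, 10, 4]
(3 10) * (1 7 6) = (1 7 6)(3 10) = [0, 7, 2, 10, 4, 5, 1, 6, 8, 9, 3]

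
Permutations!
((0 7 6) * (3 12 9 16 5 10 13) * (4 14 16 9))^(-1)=((0 7 6)(3 12 4 14 16 5 10 13))^(-1)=(0 6 7)(3 13 10 5 16 14 4 12)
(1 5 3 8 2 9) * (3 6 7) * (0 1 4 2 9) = (0 1 5 6 7 3 8 9 4 2) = [1, 5, 0, 8, 2, 6, 7, 3, 9, 4]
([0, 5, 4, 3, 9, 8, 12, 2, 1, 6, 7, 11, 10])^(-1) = [0, 8, 7, 3, 2, 1, 9, 10, 5, 4, 12, 11, 6]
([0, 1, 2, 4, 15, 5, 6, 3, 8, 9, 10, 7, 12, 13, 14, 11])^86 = (3 4 15 11 7)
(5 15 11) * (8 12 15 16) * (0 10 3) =(0 10 3)(5 16 8 12 15 11) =[10, 1, 2, 0, 4, 16, 6, 7, 12, 9, 3, 5, 15, 13, 14, 11, 8]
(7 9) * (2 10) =(2 10)(7 9) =[0, 1, 10, 3, 4, 5, 6, 9, 8, 7, 2]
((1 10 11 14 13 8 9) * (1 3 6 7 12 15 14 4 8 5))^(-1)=(1 5 13 14 15 12 7 6 3 9 8 4 11 10)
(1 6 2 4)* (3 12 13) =(1 6 2 4)(3 12 13) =[0, 6, 4, 12, 1, 5, 2, 7, 8, 9, 10, 11, 13, 3]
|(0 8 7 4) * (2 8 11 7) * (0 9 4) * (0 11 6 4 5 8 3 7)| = |(0 6 4 9 5 8 2 3 7 11)| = 10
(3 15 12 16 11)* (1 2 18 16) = (1 2 18 16 11 3 15 12) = [0, 2, 18, 15, 4, 5, 6, 7, 8, 9, 10, 3, 1, 13, 14, 12, 11, 17, 16]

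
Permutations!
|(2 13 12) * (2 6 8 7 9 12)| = 10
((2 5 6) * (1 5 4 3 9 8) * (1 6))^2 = ((1 5)(2 4 3 9 8 6))^2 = (2 3 8)(4 9 6)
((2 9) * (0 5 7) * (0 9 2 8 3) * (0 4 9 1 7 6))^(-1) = (0 6 5)(1 7)(3 8 9 4)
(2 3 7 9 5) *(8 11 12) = [0, 1, 3, 7, 4, 2, 6, 9, 11, 5, 10, 12, 8] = (2 3 7 9 5)(8 11 12)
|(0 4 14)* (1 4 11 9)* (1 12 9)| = |(0 11 1 4 14)(9 12)| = 10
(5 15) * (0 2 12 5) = (0 2 12 5 15) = [2, 1, 12, 3, 4, 15, 6, 7, 8, 9, 10, 11, 5, 13, 14, 0]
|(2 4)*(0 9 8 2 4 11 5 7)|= |(0 9 8 2 11 5 7)|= 7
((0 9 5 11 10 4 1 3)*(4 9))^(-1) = (0 3 1 4)(5 9 10 11)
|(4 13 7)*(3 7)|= |(3 7 4 13)|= 4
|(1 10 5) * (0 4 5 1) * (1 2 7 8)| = 15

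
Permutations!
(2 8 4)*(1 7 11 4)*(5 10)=[0, 7, 8, 3, 2, 10, 6, 11, 1, 9, 5, 4]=(1 7 11 4 2 8)(5 10)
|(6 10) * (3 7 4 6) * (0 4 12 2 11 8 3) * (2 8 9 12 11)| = 12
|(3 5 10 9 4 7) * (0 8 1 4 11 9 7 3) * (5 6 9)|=|(0 8 1 4 3 6 9 11 5 10 7)|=11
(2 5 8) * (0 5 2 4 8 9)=(0 5 9)(4 8)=[5, 1, 2, 3, 8, 9, 6, 7, 4, 0]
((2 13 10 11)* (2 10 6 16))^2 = ((2 13 6 16)(10 11))^2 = (2 6)(13 16)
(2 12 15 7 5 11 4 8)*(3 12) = (2 3 12 15 7 5 11 4 8) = [0, 1, 3, 12, 8, 11, 6, 5, 2, 9, 10, 4, 15, 13, 14, 7]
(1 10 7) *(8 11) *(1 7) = (1 10)(8 11) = [0, 10, 2, 3, 4, 5, 6, 7, 11, 9, 1, 8]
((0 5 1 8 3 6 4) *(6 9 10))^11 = (0 1 3 10 4 5 8 9 6)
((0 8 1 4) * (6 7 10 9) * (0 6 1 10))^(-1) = ((0 8 10 9 1 4 6 7))^(-1) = (0 7 6 4 1 9 10 8)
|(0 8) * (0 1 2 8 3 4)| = 3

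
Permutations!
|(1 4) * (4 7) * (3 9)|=6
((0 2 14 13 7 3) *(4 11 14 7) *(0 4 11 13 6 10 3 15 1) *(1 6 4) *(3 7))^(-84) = (15)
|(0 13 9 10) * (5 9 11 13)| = 4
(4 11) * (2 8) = (2 8)(4 11) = [0, 1, 8, 3, 11, 5, 6, 7, 2, 9, 10, 4]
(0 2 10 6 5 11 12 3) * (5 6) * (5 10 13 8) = (0 2 13 8 5 11 12 3) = [2, 1, 13, 0, 4, 11, 6, 7, 5, 9, 10, 12, 3, 8]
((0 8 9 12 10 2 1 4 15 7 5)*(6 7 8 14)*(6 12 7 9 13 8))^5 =(0 1 7 10 6 14 4 5 2 9 12 15)(8 13)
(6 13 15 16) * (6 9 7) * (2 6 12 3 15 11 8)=(2 6 13 11 8)(3 15 16 9 7 12)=[0, 1, 6, 15, 4, 5, 13, 12, 2, 7, 10, 8, 3, 11, 14, 16, 9]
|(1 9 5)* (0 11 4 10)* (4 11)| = 3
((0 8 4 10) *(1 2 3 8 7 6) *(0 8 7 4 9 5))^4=((0 4 10 8 9 5)(1 2 3 7 6))^4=(0 9 10)(1 6 7 3 2)(4 5 8)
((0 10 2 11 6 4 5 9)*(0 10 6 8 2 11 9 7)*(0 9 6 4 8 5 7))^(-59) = ((0 4 7 9 10 11 5)(2 6 8))^(-59) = (0 10 4 11 7 5 9)(2 6 8)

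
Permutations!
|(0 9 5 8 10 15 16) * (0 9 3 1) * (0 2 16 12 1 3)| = 9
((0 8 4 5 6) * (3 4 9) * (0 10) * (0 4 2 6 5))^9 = (0 8 9 3 2 6 10 4)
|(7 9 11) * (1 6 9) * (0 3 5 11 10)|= |(0 3 5 11 7 1 6 9 10)|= 9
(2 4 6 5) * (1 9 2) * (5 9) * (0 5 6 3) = [5, 6, 4, 0, 3, 1, 9, 7, 8, 2] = (0 5 1 6 9 2 4 3)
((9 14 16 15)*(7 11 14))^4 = ((7 11 14 16 15 9))^4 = (7 15 14)(9 16 11)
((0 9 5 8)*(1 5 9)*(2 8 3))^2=((9)(0 1 5 3 2 8))^2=(9)(0 5 2)(1 3 8)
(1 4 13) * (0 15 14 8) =(0 15 14 8)(1 4 13) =[15, 4, 2, 3, 13, 5, 6, 7, 0, 9, 10, 11, 12, 1, 8, 14]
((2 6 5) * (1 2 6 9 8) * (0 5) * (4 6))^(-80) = (9)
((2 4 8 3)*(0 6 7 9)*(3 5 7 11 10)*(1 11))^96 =((0 6 1 11 10 3 2 4 8 5 7 9))^96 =(11)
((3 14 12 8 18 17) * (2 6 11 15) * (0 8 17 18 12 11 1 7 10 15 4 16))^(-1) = (18)(0 16 4 11 14 3 17 12 8)(1 6 2 15 10 7)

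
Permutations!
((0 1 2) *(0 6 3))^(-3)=(0 2 3 1 6)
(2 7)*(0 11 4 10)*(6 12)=(0 11 4 10)(2 7)(6 12)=[11, 1, 7, 3, 10, 5, 12, 2, 8, 9, 0, 4, 6]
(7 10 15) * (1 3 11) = (1 3 11)(7 10 15) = [0, 3, 2, 11, 4, 5, 6, 10, 8, 9, 15, 1, 12, 13, 14, 7]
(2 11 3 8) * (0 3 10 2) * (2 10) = (0 3 8)(2 11) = [3, 1, 11, 8, 4, 5, 6, 7, 0, 9, 10, 2]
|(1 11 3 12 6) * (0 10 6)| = 7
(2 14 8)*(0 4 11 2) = (0 4 11 2 14 8) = [4, 1, 14, 3, 11, 5, 6, 7, 0, 9, 10, 2, 12, 13, 8]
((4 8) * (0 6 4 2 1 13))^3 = ((0 6 4 8 2 1 13))^3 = (0 8 13 4 1 6 2)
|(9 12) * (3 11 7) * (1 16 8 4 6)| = 30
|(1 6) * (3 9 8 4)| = 4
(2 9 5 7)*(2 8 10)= (2 9 5 7 8 10)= [0, 1, 9, 3, 4, 7, 6, 8, 10, 5, 2]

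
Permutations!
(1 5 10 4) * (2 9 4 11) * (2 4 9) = (1 5 10 11 4) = [0, 5, 2, 3, 1, 10, 6, 7, 8, 9, 11, 4]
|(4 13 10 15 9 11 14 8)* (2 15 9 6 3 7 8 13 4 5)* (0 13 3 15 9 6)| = |(0 13 10 6 15)(2 9 11 14 3 7 8 5)| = 40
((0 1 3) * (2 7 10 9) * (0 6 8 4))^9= (0 6)(1 8)(2 7 10 9)(3 4)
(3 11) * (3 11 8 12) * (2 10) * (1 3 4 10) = (1 3 8 12 4 10 2) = [0, 3, 1, 8, 10, 5, 6, 7, 12, 9, 2, 11, 4]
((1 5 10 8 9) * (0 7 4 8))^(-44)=((0 7 4 8 9 1 5 10))^(-44)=(0 9)(1 7)(4 5)(8 10)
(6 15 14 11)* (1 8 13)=[0, 8, 2, 3, 4, 5, 15, 7, 13, 9, 10, 6, 12, 1, 11, 14]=(1 8 13)(6 15 14 11)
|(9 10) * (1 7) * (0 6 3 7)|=10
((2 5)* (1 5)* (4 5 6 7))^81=((1 6 7 4 5 2))^81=(1 4)(2 7)(5 6)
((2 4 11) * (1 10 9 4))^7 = (1 10 9 4 11 2)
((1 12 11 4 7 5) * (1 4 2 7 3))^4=(1 7)(2 3)(4 11)(5 12)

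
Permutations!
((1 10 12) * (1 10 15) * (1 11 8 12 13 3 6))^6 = (1 13 8)(3 12 15)(6 10 11)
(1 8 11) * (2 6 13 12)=(1 8 11)(2 6 13 12)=[0, 8, 6, 3, 4, 5, 13, 7, 11, 9, 10, 1, 2, 12]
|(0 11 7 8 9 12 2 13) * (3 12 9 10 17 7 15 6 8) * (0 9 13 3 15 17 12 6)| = |(0 11 17 7 15)(2 3 6 8 10 12)(9 13)| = 30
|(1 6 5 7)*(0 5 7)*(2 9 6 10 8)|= 14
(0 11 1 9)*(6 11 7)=(0 7 6 11 1 9)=[7, 9, 2, 3, 4, 5, 11, 6, 8, 0, 10, 1]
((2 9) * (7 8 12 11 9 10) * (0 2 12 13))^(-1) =((0 2 10 7 8 13)(9 12 11))^(-1) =(0 13 8 7 10 2)(9 11 12)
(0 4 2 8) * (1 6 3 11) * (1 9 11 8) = (0 4 2 1 6 3 8)(9 11) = [4, 6, 1, 8, 2, 5, 3, 7, 0, 11, 10, 9]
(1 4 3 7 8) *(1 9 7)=(1 4 3)(7 8 9)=[0, 4, 2, 1, 3, 5, 6, 8, 9, 7]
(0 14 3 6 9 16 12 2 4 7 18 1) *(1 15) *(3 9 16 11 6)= (0 14 9 11 6 16 12 2 4 7 18 15 1)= [14, 0, 4, 3, 7, 5, 16, 18, 8, 11, 10, 6, 2, 13, 9, 1, 12, 17, 15]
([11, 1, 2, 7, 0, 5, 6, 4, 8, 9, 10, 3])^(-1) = (0 4 7 3 11)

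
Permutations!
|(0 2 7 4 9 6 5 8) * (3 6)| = 9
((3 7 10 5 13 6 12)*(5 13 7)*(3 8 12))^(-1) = (3 6 13 10 7 5)(8 12) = ((3 5 7 10 13 6)(8 12))^(-1)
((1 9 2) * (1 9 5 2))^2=(1 2)(5 9)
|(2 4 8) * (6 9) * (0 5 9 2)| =7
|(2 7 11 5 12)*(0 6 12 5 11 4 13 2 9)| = 4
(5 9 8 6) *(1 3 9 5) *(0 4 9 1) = (0 4 9 8 6)(1 3) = [4, 3, 2, 1, 9, 5, 0, 7, 6, 8]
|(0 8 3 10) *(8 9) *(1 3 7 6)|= |(0 9 8 7 6 1 3 10)|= 8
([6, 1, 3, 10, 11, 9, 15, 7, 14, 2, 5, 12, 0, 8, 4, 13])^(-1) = (0 12 11 4 14 8 13 15 6)(2 9 5 10 3)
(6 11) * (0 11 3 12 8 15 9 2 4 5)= (0 11 6 3 12 8 15 9 2 4 5)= [11, 1, 4, 12, 5, 0, 3, 7, 15, 2, 10, 6, 8, 13, 14, 9]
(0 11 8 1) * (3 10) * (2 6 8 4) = [11, 0, 6, 10, 2, 5, 8, 7, 1, 9, 3, 4] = (0 11 4 2 6 8 1)(3 10)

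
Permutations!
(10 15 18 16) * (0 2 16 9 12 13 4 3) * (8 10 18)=(0 2 16 18 9 12 13 4 3)(8 10 15)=[2, 1, 16, 0, 3, 5, 6, 7, 10, 12, 15, 11, 13, 4, 14, 8, 18, 17, 9]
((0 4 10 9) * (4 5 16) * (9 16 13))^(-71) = (0 5 13 9)(4 10 16)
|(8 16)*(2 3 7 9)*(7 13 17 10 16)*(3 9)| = 14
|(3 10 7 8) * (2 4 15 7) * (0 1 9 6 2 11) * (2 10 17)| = |(0 1 9 6 10 11)(2 4 15 7 8 3 17)| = 42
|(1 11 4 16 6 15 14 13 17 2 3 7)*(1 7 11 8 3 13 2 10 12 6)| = |(1 8 3 11 4 16)(2 13 17 10 12 6 15 14)| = 24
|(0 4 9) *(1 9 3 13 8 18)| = 8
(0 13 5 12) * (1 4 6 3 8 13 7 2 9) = (0 7 2 9 1 4 6 3 8 13 5 12) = [7, 4, 9, 8, 6, 12, 3, 2, 13, 1, 10, 11, 0, 5]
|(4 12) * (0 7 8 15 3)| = |(0 7 8 15 3)(4 12)| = 10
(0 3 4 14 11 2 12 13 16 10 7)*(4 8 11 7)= (0 3 8 11 2 12 13 16 10 4 14 7)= [3, 1, 12, 8, 14, 5, 6, 0, 11, 9, 4, 2, 13, 16, 7, 15, 10]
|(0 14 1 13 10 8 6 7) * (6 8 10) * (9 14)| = 7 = |(0 9 14 1 13 6 7)|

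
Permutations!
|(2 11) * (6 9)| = |(2 11)(6 9)| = 2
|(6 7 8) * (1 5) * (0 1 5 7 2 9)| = |(0 1 7 8 6 2 9)| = 7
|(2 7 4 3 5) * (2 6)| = |(2 7 4 3 5 6)| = 6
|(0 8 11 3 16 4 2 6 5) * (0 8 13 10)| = |(0 13 10)(2 6 5 8 11 3 16 4)| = 24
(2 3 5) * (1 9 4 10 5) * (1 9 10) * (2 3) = [0, 10, 2, 9, 1, 3, 6, 7, 8, 4, 5] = (1 10 5 3 9 4)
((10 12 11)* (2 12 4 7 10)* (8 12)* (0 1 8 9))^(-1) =((0 1 8 12 11 2 9)(4 7 10))^(-1) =(0 9 2 11 12 8 1)(4 10 7)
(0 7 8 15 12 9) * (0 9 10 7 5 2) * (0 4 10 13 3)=(0 5 2 4 10 7 8 15 12 13 3)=[5, 1, 4, 0, 10, 2, 6, 8, 15, 9, 7, 11, 13, 3, 14, 12]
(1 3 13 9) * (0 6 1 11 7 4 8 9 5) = (0 6 1 3 13 5)(4 8 9 11 7) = [6, 3, 2, 13, 8, 0, 1, 4, 9, 11, 10, 7, 12, 5]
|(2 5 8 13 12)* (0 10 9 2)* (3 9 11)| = 10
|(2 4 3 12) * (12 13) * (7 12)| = 6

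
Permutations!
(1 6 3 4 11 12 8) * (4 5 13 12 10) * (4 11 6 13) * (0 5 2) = [5, 13, 0, 2, 6, 4, 3, 7, 1, 9, 11, 10, 8, 12] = (0 5 4 6 3 2)(1 13 12 8)(10 11)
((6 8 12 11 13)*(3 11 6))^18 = ((3 11 13)(6 8 12))^18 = (13)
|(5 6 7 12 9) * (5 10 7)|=4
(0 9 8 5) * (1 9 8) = (0 8 5)(1 9) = [8, 9, 2, 3, 4, 0, 6, 7, 5, 1]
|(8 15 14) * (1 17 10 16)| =|(1 17 10 16)(8 15 14)| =12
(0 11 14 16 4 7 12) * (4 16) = (16)(0 11 14 4 7 12) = [11, 1, 2, 3, 7, 5, 6, 12, 8, 9, 10, 14, 0, 13, 4, 15, 16]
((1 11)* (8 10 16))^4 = (8 10 16)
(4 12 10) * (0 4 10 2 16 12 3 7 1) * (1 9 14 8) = [4, 0, 16, 7, 3, 5, 6, 9, 1, 14, 10, 11, 2, 13, 8, 15, 12] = (0 4 3 7 9 14 8 1)(2 16 12)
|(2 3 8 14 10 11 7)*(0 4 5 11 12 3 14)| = 11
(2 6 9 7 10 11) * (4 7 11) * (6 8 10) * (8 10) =(2 10 4 7 6 9 11) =[0, 1, 10, 3, 7, 5, 9, 6, 8, 11, 4, 2]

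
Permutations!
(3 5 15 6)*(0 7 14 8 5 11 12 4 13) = [7, 1, 2, 11, 13, 15, 3, 14, 5, 9, 10, 12, 4, 0, 8, 6] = (0 7 14 8 5 15 6 3 11 12 4 13)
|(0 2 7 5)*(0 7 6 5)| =|(0 2 6 5 7)| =5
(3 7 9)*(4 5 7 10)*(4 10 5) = [0, 1, 2, 5, 4, 7, 6, 9, 8, 3, 10] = (10)(3 5 7 9)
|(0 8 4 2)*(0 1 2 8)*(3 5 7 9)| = 4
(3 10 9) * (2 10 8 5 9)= [0, 1, 10, 8, 4, 9, 6, 7, 5, 3, 2]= (2 10)(3 8 5 9)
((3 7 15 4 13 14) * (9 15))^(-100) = (3 13 15 7 14 4 9)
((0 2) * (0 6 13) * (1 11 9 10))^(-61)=((0 2 6 13)(1 11 9 10))^(-61)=(0 13 6 2)(1 10 9 11)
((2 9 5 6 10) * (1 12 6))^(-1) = ((1 12 6 10 2 9 5))^(-1) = (1 5 9 2 10 6 12)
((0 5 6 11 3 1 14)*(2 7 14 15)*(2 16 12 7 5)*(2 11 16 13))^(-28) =((0 11 3 1 15 13 2 5 6 16 12 7 14))^(-28) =(0 7 16 5 13 1 11 14 12 6 2 15 3)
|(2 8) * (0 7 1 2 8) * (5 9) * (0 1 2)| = |(0 7 2 1)(5 9)| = 4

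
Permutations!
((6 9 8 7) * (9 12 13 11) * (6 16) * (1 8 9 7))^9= ((1 8)(6 12 13 11 7 16))^9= (1 8)(6 11)(7 12)(13 16)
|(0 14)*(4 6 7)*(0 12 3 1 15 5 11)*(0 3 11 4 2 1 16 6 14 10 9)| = |(0 10 9)(1 15 5 4 14 12 11 3 16 6 7 2)| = 12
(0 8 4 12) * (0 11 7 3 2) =[8, 1, 0, 2, 12, 5, 6, 3, 4, 9, 10, 7, 11] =(0 8 4 12 11 7 3 2)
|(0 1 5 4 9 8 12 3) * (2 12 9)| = 14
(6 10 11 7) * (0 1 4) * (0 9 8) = (0 1 4 9 8)(6 10 11 7) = [1, 4, 2, 3, 9, 5, 10, 6, 0, 8, 11, 7]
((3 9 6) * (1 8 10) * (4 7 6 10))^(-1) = ((1 8 4 7 6 3 9 10))^(-1) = (1 10 9 3 6 7 4 8)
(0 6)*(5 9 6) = (0 5 9 6) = [5, 1, 2, 3, 4, 9, 0, 7, 8, 6]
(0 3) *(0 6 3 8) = (0 8)(3 6) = [8, 1, 2, 6, 4, 5, 3, 7, 0]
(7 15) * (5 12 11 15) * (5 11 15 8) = (5 12 15 7 11 8) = [0, 1, 2, 3, 4, 12, 6, 11, 5, 9, 10, 8, 15, 13, 14, 7]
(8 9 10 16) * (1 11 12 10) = (1 11 12 10 16 8 9) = [0, 11, 2, 3, 4, 5, 6, 7, 9, 1, 16, 12, 10, 13, 14, 15, 8]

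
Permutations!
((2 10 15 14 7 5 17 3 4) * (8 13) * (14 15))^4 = ((2 10 14 7 5 17 3 4)(8 13))^4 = (2 5)(3 14)(4 7)(10 17)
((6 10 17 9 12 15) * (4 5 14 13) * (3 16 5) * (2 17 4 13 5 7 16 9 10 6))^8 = ((2 17 10 4 3 9 12 15)(5 14)(7 16))^8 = (17)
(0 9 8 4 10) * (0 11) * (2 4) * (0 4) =[9, 1, 0, 3, 10, 5, 6, 7, 2, 8, 11, 4] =(0 9 8 2)(4 10 11)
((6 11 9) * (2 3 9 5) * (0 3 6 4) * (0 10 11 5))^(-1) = (0 11 10 4 9 3)(2 5 6)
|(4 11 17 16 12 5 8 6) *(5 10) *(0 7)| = 18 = |(0 7)(4 11 17 16 12 10 5 8 6)|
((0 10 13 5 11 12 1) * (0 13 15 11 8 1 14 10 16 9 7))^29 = (0 16 9 7)(1 13 5 8)(10 14 12 11 15)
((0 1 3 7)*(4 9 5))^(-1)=((0 1 3 7)(4 9 5))^(-1)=(0 7 3 1)(4 5 9)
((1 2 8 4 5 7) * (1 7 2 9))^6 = ((1 9)(2 8 4 5))^6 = (9)(2 4)(5 8)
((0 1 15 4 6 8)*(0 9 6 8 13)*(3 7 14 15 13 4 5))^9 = ((0 1 13)(3 7 14 15 5)(4 8 9 6))^9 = (3 5 15 14 7)(4 8 9 6)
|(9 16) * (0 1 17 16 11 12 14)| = |(0 1 17 16 9 11 12 14)| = 8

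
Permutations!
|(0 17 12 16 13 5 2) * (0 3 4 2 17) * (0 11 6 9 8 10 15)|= |(0 11 6 9 8 10 15)(2 3 4)(5 17 12 16 13)|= 105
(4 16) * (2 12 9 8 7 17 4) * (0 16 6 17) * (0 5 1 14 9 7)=(0 16 2 12 7 5 1 14 9 8)(4 6 17)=[16, 14, 12, 3, 6, 1, 17, 5, 0, 8, 10, 11, 7, 13, 9, 15, 2, 4]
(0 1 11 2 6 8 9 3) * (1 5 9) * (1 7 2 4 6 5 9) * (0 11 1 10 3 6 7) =(0 9 6 8)(2 5 10 3 11 4 7) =[9, 1, 5, 11, 7, 10, 8, 2, 0, 6, 3, 4]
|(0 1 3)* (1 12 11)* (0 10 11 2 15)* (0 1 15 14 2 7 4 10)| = |(0 12 7 4 10 11 15 1 3)(2 14)| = 18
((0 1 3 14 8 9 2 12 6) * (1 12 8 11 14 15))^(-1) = (0 6 12)(1 15 3)(2 9 8)(11 14)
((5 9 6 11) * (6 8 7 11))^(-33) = (5 8 11 9 7)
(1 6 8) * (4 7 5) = (1 6 8)(4 7 5) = [0, 6, 2, 3, 7, 4, 8, 5, 1]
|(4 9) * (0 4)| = |(0 4 9)| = 3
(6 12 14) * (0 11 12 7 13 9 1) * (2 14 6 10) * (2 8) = (0 11 12 6 7 13 9 1)(2 14 10 8) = [11, 0, 14, 3, 4, 5, 7, 13, 2, 1, 8, 12, 6, 9, 10]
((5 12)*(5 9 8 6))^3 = (5 8 12 6 9)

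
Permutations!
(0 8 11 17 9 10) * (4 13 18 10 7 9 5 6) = (0 8 11 17 5 6 4 13 18 10)(7 9) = [8, 1, 2, 3, 13, 6, 4, 9, 11, 7, 0, 17, 12, 18, 14, 15, 16, 5, 10]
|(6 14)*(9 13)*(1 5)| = 2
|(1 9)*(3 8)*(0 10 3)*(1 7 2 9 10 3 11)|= |(0 3 8)(1 10 11)(2 9 7)|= 3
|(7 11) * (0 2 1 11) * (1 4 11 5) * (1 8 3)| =|(0 2 4 11 7)(1 5 8 3)| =20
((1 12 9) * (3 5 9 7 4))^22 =((1 12 7 4 3 5 9))^22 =(1 12 7 4 3 5 9)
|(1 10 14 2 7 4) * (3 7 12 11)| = |(1 10 14 2 12 11 3 7 4)| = 9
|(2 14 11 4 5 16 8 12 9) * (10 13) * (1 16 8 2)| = 10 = |(1 16 2 14 11 4 5 8 12 9)(10 13)|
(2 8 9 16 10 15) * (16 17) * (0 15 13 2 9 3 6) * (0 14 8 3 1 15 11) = [11, 15, 3, 6, 4, 5, 14, 7, 1, 17, 13, 0, 12, 2, 8, 9, 10, 16] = (0 11)(1 15 9 17 16 10 13 2 3 6 14 8)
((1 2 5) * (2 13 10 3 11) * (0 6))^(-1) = (0 6)(1 5 2 11 3 10 13)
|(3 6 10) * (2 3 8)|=5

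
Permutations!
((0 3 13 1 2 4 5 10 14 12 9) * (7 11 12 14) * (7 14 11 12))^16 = (0 1 5 11 9 13 4 14 12 3 2 10 7)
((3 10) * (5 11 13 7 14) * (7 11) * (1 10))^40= (1 10 3)(5 7 14)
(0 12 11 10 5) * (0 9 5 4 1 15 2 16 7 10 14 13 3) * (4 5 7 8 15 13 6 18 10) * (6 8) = [12, 13, 16, 0, 1, 9, 18, 4, 15, 7, 5, 14, 11, 3, 8, 2, 6, 17, 10] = (0 12 11 14 8 15 2 16 6 18 10 5 9 7 4 1 13 3)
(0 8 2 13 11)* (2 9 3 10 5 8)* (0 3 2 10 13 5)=[10, 1, 5, 13, 4, 8, 6, 7, 9, 2, 0, 3, 12, 11]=(0 10)(2 5 8 9)(3 13 11)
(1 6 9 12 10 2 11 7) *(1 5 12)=(1 6 9)(2 11 7 5 12 10)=[0, 6, 11, 3, 4, 12, 9, 5, 8, 1, 2, 7, 10]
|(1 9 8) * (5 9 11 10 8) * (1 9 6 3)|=8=|(1 11 10 8 9 5 6 3)|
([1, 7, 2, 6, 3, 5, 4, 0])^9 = [0, 1, 2, 3, 4, 5, 6, 7]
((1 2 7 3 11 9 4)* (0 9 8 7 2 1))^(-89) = (0 9 4)(3 7 8 11)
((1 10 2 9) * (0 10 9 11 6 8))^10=(0 6 2)(8 11 10)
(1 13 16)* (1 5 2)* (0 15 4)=(0 15 4)(1 13 16 5 2)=[15, 13, 1, 3, 0, 2, 6, 7, 8, 9, 10, 11, 12, 16, 14, 4, 5]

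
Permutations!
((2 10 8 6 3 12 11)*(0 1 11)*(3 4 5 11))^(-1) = ((0 1 3 12)(2 10 8 6 4 5 11))^(-1) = (0 12 3 1)(2 11 5 4 6 8 10)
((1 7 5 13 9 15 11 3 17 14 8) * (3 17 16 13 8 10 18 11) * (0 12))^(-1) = ((0 12)(1 7 5 8)(3 16 13 9 15)(10 18 11 17 14))^(-1) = (0 12)(1 8 5 7)(3 15 9 13 16)(10 14 17 11 18)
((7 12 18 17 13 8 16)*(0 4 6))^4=(0 4 6)(7 13 12 8 18 16 17)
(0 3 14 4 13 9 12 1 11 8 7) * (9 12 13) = [3, 11, 2, 14, 9, 5, 6, 0, 7, 13, 10, 8, 1, 12, 4] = (0 3 14 4 9 13 12 1 11 8 7)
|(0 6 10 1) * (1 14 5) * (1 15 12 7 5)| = 20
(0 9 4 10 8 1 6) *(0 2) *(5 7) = (0 9 4 10 8 1 6 2)(5 7) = [9, 6, 0, 3, 10, 7, 2, 5, 1, 4, 8]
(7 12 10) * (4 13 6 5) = (4 13 6 5)(7 12 10) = [0, 1, 2, 3, 13, 4, 5, 12, 8, 9, 7, 11, 10, 6]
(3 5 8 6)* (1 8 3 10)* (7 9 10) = (1 8 6 7 9 10)(3 5) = [0, 8, 2, 5, 4, 3, 7, 9, 6, 10, 1]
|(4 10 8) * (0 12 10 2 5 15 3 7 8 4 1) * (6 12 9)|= |(0 9 6 12 10 4 2 5 15 3 7 8 1)|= 13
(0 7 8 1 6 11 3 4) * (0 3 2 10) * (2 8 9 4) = (0 7 9 4 3 2 10)(1 6 11 8) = [7, 6, 10, 2, 3, 5, 11, 9, 1, 4, 0, 8]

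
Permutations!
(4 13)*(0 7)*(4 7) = (0 4 13 7) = [4, 1, 2, 3, 13, 5, 6, 0, 8, 9, 10, 11, 12, 7]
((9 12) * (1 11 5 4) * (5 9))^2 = (1 9 5)(4 11 12)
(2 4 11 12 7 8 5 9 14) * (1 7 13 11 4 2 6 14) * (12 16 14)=(1 7 8 5 9)(6 12 13 11 16 14)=[0, 7, 2, 3, 4, 9, 12, 8, 5, 1, 10, 16, 13, 11, 6, 15, 14]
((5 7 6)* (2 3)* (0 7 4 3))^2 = ((0 7 6 5 4 3 2))^2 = (0 6 4 2 7 5 3)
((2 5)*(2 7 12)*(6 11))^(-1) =((2 5 7 12)(6 11))^(-1) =(2 12 7 5)(6 11)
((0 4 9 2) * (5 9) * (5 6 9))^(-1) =(0 2 9 6 4)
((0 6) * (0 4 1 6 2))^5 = (0 2)(1 4 6)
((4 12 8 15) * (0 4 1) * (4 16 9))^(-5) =(0 4 15 16 12 1 9 8)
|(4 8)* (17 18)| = 2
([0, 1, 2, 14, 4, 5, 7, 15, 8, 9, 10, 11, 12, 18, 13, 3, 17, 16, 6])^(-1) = (3 15 7 6 18 13 14)(16 17)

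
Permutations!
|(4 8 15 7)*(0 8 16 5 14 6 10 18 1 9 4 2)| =|(0 8 15 7 2)(1 9 4 16 5 14 6 10 18)| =45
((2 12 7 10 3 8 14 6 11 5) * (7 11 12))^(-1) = (2 5 11 12 6 14 8 3 10 7)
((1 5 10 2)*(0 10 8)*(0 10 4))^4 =((0 4)(1 5 8 10 2))^4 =(1 2 10 8 5)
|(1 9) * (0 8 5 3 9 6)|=|(0 8 5 3 9 1 6)|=7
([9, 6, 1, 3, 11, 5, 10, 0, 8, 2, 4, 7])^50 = (0 10 9 4 2 11 1 7 6)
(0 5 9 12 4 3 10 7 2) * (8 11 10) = (0 5 9 12 4 3 8 11 10 7 2) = [5, 1, 0, 8, 3, 9, 6, 2, 11, 12, 7, 10, 4]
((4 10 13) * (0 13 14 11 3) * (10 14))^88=((0 13 4 14 11 3))^88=(0 11 4)(3 14 13)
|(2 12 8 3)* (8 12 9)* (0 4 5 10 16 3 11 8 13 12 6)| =22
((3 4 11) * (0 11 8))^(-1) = ((0 11 3 4 8))^(-1) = (0 8 4 3 11)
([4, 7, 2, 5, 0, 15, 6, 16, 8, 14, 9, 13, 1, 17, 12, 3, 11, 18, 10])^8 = (1 9 17 16 12 10 13 7 14 18 11)(3 15 5)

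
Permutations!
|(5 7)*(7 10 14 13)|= |(5 10 14 13 7)|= 5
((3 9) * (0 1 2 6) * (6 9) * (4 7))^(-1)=(0 6 3 9 2 1)(4 7)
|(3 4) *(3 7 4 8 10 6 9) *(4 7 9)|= |(3 8 10 6 4 9)|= 6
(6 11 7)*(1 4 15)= [0, 4, 2, 3, 15, 5, 11, 6, 8, 9, 10, 7, 12, 13, 14, 1]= (1 4 15)(6 11 7)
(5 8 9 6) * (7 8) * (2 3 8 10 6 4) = (2 3 8 9 4)(5 7 10 6) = [0, 1, 3, 8, 2, 7, 5, 10, 9, 4, 6]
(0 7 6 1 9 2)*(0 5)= (0 7 6 1 9 2 5)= [7, 9, 5, 3, 4, 0, 1, 6, 8, 2]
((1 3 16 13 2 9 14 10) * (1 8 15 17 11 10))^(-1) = (1 14 9 2 13 16 3)(8 10 11 17 15)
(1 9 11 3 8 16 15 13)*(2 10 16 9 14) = (1 14 2 10 16 15 13)(3 8 9 11) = [0, 14, 10, 8, 4, 5, 6, 7, 9, 11, 16, 3, 12, 1, 2, 13, 15]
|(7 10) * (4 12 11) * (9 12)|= |(4 9 12 11)(7 10)|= 4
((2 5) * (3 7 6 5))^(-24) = ((2 3 7 6 5))^(-24) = (2 3 7 6 5)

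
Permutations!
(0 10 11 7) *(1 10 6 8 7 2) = (0 6 8 7)(1 10 11 2) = [6, 10, 1, 3, 4, 5, 8, 0, 7, 9, 11, 2]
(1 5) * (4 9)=(1 5)(4 9)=[0, 5, 2, 3, 9, 1, 6, 7, 8, 4]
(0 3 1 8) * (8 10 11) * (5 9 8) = [3, 10, 2, 1, 4, 9, 6, 7, 0, 8, 11, 5] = (0 3 1 10 11 5 9 8)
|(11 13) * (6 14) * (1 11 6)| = 5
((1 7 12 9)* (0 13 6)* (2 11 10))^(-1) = ((0 13 6)(1 7 12 9)(2 11 10))^(-1) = (0 6 13)(1 9 12 7)(2 10 11)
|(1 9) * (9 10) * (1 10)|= |(9 10)|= 2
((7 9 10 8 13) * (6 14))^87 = ((6 14)(7 9 10 8 13))^87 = (6 14)(7 10 13 9 8)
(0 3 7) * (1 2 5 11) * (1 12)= (0 3 7)(1 2 5 11 12)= [3, 2, 5, 7, 4, 11, 6, 0, 8, 9, 10, 12, 1]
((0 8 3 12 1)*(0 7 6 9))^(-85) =((0 8 3 12 1 7 6 9))^(-85) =(0 12 6 8 1 9 3 7)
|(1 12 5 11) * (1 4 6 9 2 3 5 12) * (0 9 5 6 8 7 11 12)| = |(0 9 2 3 6 5 12)(4 8 7 11)| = 28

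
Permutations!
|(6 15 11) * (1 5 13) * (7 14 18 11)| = |(1 5 13)(6 15 7 14 18 11)| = 6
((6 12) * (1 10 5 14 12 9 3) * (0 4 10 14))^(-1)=(0 5 10 4)(1 3 9 6 12 14)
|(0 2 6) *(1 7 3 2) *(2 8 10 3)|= 15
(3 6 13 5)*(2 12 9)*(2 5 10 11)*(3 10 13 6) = (13)(2 12 9 5 10 11) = [0, 1, 12, 3, 4, 10, 6, 7, 8, 5, 11, 2, 9, 13]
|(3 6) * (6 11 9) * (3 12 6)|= |(3 11 9)(6 12)|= 6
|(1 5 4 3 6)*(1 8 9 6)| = 12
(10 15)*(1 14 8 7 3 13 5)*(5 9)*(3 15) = [0, 14, 2, 13, 4, 1, 6, 15, 7, 5, 3, 11, 12, 9, 8, 10] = (1 14 8 7 15 10 3 13 9 5)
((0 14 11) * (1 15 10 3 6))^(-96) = (1 6 3 10 15)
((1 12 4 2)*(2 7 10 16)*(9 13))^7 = (16)(9 13)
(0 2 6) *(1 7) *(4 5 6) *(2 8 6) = (0 8 6)(1 7)(2 4 5) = [8, 7, 4, 3, 5, 2, 0, 1, 6]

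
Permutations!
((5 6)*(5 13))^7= ((5 6 13))^7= (5 6 13)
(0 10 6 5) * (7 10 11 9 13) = (0 11 9 13 7 10 6 5) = [11, 1, 2, 3, 4, 0, 5, 10, 8, 13, 6, 9, 12, 7]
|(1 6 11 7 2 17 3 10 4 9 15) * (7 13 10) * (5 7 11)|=|(1 6 5 7 2 17 3 11 13 10 4 9 15)|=13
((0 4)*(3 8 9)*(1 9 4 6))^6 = (0 4 8 3 9 1 6)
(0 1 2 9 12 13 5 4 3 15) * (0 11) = (0 1 2 9 12 13 5 4 3 15 11) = [1, 2, 9, 15, 3, 4, 6, 7, 8, 12, 10, 0, 13, 5, 14, 11]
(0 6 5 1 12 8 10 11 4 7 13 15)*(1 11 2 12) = (0 6 5 11 4 7 13 15)(2 12 8 10) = [6, 1, 12, 3, 7, 11, 5, 13, 10, 9, 2, 4, 8, 15, 14, 0]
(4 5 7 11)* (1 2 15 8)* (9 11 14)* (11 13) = [0, 2, 15, 3, 5, 7, 6, 14, 1, 13, 10, 4, 12, 11, 9, 8] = (1 2 15 8)(4 5 7 14 9 13 11)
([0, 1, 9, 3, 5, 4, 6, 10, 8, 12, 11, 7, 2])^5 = [0, 1, 12, 3, 5, 4, 6, 11, 8, 2, 7, 10, 9]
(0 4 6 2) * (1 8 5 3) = [4, 8, 0, 1, 6, 3, 2, 7, 5] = (0 4 6 2)(1 8 5 3)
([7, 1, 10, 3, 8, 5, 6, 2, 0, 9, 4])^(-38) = [4, 1, 0, 3, 2, 5, 6, 8, 10, 9, 7]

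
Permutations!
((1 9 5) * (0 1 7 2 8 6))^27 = (0 5 8 1 7 6 9 2)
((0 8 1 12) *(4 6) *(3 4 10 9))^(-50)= (0 1)(8 12)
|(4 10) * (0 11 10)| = 4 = |(0 11 10 4)|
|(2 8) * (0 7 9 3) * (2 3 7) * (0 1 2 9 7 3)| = 6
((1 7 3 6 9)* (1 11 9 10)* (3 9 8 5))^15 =((1 7 9 11 8 5 3 6 10))^15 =(1 3 11)(5 9 10)(6 8 7)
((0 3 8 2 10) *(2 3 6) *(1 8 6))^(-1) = ((0 1 8 3 6 2 10))^(-1) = (0 10 2 6 3 8 1)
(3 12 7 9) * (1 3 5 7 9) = [0, 3, 2, 12, 4, 7, 6, 1, 8, 5, 10, 11, 9] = (1 3 12 9 5 7)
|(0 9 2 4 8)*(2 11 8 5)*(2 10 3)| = |(0 9 11 8)(2 4 5 10 3)| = 20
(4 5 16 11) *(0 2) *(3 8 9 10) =(0 2)(3 8 9 10)(4 5 16 11) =[2, 1, 0, 8, 5, 16, 6, 7, 9, 10, 3, 4, 12, 13, 14, 15, 11]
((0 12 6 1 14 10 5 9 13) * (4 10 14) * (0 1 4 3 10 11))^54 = ((14)(0 12 6 4 11)(1 3 10 5 9 13))^54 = (14)(0 11 4 6 12)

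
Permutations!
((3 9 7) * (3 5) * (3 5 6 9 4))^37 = ((3 4)(6 9 7))^37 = (3 4)(6 9 7)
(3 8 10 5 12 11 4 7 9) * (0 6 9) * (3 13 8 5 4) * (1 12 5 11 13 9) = (0 6 1 12 13 8 10 4 7)(3 11) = [6, 12, 2, 11, 7, 5, 1, 0, 10, 9, 4, 3, 13, 8]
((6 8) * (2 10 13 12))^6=(2 13)(10 12)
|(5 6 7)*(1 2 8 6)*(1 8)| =4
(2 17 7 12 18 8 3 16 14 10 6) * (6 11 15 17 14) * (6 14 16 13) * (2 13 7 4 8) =[0, 1, 16, 7, 8, 5, 13, 12, 3, 9, 11, 15, 18, 6, 10, 17, 14, 4, 2] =(2 16 14 10 11 15 17 4 8 3 7 12 18)(6 13)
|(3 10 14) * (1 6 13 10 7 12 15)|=9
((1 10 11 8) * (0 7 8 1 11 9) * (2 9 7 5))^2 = (0 2)(1 7 11 10 8)(5 9)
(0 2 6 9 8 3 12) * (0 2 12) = (0 12 2 6 9 8 3) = [12, 1, 6, 0, 4, 5, 9, 7, 3, 8, 10, 11, 2]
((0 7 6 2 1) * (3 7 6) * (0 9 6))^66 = (1 6)(2 9)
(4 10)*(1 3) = [0, 3, 2, 1, 10, 5, 6, 7, 8, 9, 4] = (1 3)(4 10)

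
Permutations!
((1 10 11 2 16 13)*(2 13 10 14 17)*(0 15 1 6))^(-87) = ((0 15 1 14 17 2 16 10 11 13 6))^(-87) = (0 15 1 14 17 2 16 10 11 13 6)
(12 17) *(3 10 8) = (3 10 8)(12 17) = [0, 1, 2, 10, 4, 5, 6, 7, 3, 9, 8, 11, 17, 13, 14, 15, 16, 12]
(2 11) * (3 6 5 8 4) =[0, 1, 11, 6, 3, 8, 5, 7, 4, 9, 10, 2] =(2 11)(3 6 5 8 4)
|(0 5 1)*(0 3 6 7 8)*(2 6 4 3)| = |(0 5 1 2 6 7 8)(3 4)| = 14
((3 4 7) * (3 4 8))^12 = ((3 8)(4 7))^12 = (8)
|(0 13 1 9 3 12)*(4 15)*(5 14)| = |(0 13 1 9 3 12)(4 15)(5 14)| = 6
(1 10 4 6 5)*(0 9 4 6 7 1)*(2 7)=(0 9 4 2 7 1 10 6 5)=[9, 10, 7, 3, 2, 0, 5, 1, 8, 4, 6]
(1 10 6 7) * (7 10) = (1 7)(6 10) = [0, 7, 2, 3, 4, 5, 10, 1, 8, 9, 6]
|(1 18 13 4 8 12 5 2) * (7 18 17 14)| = 11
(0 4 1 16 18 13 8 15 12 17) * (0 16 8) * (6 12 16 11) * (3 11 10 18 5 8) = (0 4 1 3 11 6 12 17 10 18 13)(5 8 15 16) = [4, 3, 2, 11, 1, 8, 12, 7, 15, 9, 18, 6, 17, 0, 14, 16, 5, 10, 13]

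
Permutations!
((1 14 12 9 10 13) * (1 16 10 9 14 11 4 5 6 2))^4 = ((1 11 4 5 6 2)(10 13 16)(12 14))^4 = (1 6 4)(2 5 11)(10 13 16)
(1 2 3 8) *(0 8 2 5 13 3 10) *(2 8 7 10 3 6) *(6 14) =(0 7 10)(1 5 13 14 6 2 3 8) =[7, 5, 3, 8, 4, 13, 2, 10, 1, 9, 0, 11, 12, 14, 6]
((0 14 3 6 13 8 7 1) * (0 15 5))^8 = (0 15 7 13 3)(1 8 6 14 5)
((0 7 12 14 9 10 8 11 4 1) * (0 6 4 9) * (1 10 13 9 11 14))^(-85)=((0 7 12 1 6 4 10 8 14)(9 13))^(-85)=(0 4 7 10 12 8 1 14 6)(9 13)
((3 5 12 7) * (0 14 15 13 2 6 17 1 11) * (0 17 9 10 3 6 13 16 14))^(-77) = ((1 11 17)(2 13)(3 5 12 7 6 9 10)(14 15 16))^(-77) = (1 11 17)(2 13)(14 15 16)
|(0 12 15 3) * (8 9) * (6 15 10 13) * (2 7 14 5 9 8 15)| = |(0 12 10 13 6 2 7 14 5 9 15 3)| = 12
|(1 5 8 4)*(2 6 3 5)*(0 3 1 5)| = 6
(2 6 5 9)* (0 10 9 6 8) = (0 10 9 2 8)(5 6) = [10, 1, 8, 3, 4, 6, 5, 7, 0, 2, 9]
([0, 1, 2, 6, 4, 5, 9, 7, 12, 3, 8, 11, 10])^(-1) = (3 9 6)(8 10 12)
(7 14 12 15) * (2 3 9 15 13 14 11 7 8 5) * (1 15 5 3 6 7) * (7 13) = (1 15 8 3 9 5 2 6 13 14 12 7 11) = [0, 15, 6, 9, 4, 2, 13, 11, 3, 5, 10, 1, 7, 14, 12, 8]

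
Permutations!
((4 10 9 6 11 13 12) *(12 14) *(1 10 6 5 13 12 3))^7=((1 10 9 5 13 14 3)(4 6 11 12))^7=(14)(4 12 11 6)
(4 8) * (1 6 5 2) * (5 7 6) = (1 5 2)(4 8)(6 7) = [0, 5, 1, 3, 8, 2, 7, 6, 4]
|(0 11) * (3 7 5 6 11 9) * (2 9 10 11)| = |(0 10 11)(2 9 3 7 5 6)| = 6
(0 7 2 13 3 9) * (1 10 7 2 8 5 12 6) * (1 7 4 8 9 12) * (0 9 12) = (0 2 13 3)(1 10 4 8 5)(6 7 12) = [2, 10, 13, 0, 8, 1, 7, 12, 5, 9, 4, 11, 6, 3]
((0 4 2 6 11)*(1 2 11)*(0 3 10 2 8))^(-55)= (0 8 1 6 2 10 3 11 4)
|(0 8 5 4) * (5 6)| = 5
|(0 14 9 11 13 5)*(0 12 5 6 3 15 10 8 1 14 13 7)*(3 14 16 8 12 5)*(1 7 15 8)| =12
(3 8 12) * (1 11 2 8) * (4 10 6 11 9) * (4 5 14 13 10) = (1 9 5 14 13 10 6 11 2 8 12 3) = [0, 9, 8, 1, 4, 14, 11, 7, 12, 5, 6, 2, 3, 10, 13]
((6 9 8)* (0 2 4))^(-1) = ((0 2 4)(6 9 8))^(-1) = (0 4 2)(6 8 9)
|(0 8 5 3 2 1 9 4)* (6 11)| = 8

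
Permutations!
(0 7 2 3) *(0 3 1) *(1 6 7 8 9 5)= (0 8 9 5 1)(2 6 7)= [8, 0, 6, 3, 4, 1, 7, 2, 9, 5]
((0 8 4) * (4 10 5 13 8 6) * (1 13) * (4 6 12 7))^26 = ((0 12 7 4)(1 13 8 10 5))^26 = (0 7)(1 13 8 10 5)(4 12)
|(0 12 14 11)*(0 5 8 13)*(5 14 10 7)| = |(0 12 10 7 5 8 13)(11 14)| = 14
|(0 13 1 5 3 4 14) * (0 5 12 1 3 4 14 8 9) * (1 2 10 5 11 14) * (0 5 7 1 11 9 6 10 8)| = 56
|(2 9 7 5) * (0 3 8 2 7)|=|(0 3 8 2 9)(5 7)|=10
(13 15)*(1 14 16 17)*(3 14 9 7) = (1 9 7 3 14 16 17)(13 15) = [0, 9, 2, 14, 4, 5, 6, 3, 8, 7, 10, 11, 12, 15, 16, 13, 17, 1]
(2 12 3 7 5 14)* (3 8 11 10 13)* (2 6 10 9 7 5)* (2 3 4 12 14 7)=(2 14 6 10 13 4 12 8 11 9)(3 5 7)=[0, 1, 14, 5, 12, 7, 10, 3, 11, 2, 13, 9, 8, 4, 6]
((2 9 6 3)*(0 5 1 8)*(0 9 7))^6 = (0 3 8)(1 7 6)(2 9 5)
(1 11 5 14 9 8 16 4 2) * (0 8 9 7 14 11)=(0 8 16 4 2 1)(5 11)(7 14)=[8, 0, 1, 3, 2, 11, 6, 14, 16, 9, 10, 5, 12, 13, 7, 15, 4]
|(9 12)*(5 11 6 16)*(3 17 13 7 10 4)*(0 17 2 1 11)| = |(0 17 13 7 10 4 3 2 1 11 6 16 5)(9 12)| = 26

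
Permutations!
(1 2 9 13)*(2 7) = (1 7 2 9 13) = [0, 7, 9, 3, 4, 5, 6, 2, 8, 13, 10, 11, 12, 1]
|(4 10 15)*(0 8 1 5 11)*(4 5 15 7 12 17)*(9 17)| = 6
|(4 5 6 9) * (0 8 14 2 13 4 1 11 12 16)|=|(0 8 14 2 13 4 5 6 9 1 11 12 16)|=13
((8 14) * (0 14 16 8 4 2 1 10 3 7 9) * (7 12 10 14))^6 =(16)(1 4)(2 14)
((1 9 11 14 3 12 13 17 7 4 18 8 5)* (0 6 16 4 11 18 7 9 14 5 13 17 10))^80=((0 6 16 4 7 11 5 1 14 3 12 17 9 18 8 13 10))^80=(0 9 1 16 8 3 7 10 17 5 6 18 14 4 13 12 11)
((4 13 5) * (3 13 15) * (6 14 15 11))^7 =(3 15 14 6 11 4 5 13)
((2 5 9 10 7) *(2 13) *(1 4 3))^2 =(1 3 4)(2 9 7)(5 10 13)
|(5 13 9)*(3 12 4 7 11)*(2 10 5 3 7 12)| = 6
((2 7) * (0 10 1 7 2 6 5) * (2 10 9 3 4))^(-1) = ((0 9 3 4 2 10 1 7 6 5))^(-1) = (0 5 6 7 1 10 2 4 3 9)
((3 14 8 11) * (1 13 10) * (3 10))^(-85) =(1 10 11 8 14 3 13)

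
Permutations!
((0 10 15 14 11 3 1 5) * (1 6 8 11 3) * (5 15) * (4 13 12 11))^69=((0 10 5)(1 15 14 3 6 8 4 13 12 11))^69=(1 11 12 13 4 8 6 3 14 15)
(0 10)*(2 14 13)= (0 10)(2 14 13)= [10, 1, 14, 3, 4, 5, 6, 7, 8, 9, 0, 11, 12, 2, 13]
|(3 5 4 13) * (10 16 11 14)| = |(3 5 4 13)(10 16 11 14)| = 4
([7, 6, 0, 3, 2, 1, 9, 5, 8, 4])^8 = (9)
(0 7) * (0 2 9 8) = [7, 1, 9, 3, 4, 5, 6, 2, 0, 8] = (0 7 2 9 8)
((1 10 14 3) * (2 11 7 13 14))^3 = ((1 10 2 11 7 13 14 3))^3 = (1 11 14 10 7 3 2 13)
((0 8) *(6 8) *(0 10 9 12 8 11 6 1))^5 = ((0 1)(6 11)(8 10 9 12))^5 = (0 1)(6 11)(8 10 9 12)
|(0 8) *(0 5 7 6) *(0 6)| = 4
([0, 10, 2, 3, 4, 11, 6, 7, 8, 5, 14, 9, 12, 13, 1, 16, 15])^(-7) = (1 14 10)(5 9 11)(15 16)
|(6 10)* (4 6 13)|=4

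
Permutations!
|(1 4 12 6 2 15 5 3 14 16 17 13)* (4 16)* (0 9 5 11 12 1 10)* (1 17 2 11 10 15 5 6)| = 16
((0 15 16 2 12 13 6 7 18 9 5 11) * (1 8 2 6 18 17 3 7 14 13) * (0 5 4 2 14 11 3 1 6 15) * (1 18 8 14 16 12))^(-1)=(1 2 4 9 18 17 7 3 5 11 6 12 15 16 8 13 14)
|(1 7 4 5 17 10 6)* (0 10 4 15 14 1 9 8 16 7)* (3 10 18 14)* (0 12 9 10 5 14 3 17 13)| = |(0 18 3 5 13)(1 12 9 8 16 7 15 17 4 14)(6 10)| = 10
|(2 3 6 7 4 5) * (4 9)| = |(2 3 6 7 9 4 5)| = 7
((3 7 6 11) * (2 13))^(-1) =(2 13)(3 11 6 7)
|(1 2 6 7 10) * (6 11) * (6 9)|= 7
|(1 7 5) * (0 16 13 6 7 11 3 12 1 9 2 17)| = 36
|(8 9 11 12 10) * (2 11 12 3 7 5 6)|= 12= |(2 11 3 7 5 6)(8 9 12 10)|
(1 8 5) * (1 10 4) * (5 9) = (1 8 9 5 10 4) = [0, 8, 2, 3, 1, 10, 6, 7, 9, 5, 4]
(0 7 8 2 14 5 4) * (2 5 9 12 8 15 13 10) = (0 7 15 13 10 2 14 9 12 8 5 4) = [7, 1, 14, 3, 0, 4, 6, 15, 5, 12, 2, 11, 8, 10, 9, 13]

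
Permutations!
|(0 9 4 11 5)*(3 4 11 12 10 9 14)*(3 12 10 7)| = |(0 14 12 7 3 4 10 9 11 5)| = 10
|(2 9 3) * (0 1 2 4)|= 6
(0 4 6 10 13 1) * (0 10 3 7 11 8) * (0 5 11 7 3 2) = (0 4 6 2)(1 10 13)(5 11 8) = [4, 10, 0, 3, 6, 11, 2, 7, 5, 9, 13, 8, 12, 1]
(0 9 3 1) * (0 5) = (0 9 3 1 5) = [9, 5, 2, 1, 4, 0, 6, 7, 8, 3]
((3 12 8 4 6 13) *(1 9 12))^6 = (1 13 4 12)(3 6 8 9)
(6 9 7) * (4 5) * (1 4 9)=(1 4 5 9 7 6)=[0, 4, 2, 3, 5, 9, 1, 6, 8, 7]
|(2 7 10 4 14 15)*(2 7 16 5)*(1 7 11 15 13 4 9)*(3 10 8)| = 6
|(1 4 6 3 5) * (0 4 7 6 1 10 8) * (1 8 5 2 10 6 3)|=21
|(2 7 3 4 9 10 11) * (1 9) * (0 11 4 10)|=9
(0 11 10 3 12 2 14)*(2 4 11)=[2, 1, 14, 12, 11, 5, 6, 7, 8, 9, 3, 10, 4, 13, 0]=(0 2 14)(3 12 4 11 10)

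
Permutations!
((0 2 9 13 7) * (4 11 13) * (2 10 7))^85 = (13)(0 10 7)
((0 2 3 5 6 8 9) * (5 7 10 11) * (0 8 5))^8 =(0 3 10)(2 7 11)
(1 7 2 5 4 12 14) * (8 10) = (1 7 2 5 4 12 14)(8 10) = [0, 7, 5, 3, 12, 4, 6, 2, 10, 9, 8, 11, 14, 13, 1]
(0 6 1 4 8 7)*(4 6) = (0 4 8 7)(1 6) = [4, 6, 2, 3, 8, 5, 1, 0, 7]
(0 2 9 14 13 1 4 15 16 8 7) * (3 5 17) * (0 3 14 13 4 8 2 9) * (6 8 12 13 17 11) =(0 9 17 14 4 15 16 2)(1 12 13)(3 5 11 6 8 7) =[9, 12, 0, 5, 15, 11, 8, 3, 7, 17, 10, 6, 13, 1, 4, 16, 2, 14]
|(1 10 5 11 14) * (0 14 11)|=5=|(0 14 1 10 5)|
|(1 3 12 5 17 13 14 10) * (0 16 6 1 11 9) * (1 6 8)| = 13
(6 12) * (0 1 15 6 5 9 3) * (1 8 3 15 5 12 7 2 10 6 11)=(0 8 3)(1 5 9 15 11)(2 10 6 7)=[8, 5, 10, 0, 4, 9, 7, 2, 3, 15, 6, 1, 12, 13, 14, 11]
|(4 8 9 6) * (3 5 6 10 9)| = 10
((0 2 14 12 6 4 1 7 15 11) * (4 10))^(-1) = (0 11 15 7 1 4 10 6 12 14 2)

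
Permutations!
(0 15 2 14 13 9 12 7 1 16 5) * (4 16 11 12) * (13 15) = [13, 11, 14, 3, 16, 0, 6, 1, 8, 4, 10, 12, 7, 9, 15, 2, 5] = (0 13 9 4 16 5)(1 11 12 7)(2 14 15)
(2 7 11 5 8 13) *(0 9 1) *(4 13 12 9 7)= (0 7 11 5 8 12 9 1)(2 4 13)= [7, 0, 4, 3, 13, 8, 6, 11, 12, 1, 10, 5, 9, 2]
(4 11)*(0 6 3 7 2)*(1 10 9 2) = (0 6 3 7 1 10 9 2)(4 11) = [6, 10, 0, 7, 11, 5, 3, 1, 8, 2, 9, 4]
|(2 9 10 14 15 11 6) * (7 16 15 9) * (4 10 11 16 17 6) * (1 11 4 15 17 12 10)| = 13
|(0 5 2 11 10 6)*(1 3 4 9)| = |(0 5 2 11 10 6)(1 3 4 9)| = 12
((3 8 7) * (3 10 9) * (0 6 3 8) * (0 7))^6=((0 6 3 7 10 9 8))^6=(0 8 9 10 7 3 6)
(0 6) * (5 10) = (0 6)(5 10) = [6, 1, 2, 3, 4, 10, 0, 7, 8, 9, 5]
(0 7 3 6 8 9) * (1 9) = [7, 9, 2, 6, 4, 5, 8, 3, 1, 0] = (0 7 3 6 8 1 9)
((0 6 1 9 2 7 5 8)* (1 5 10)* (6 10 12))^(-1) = (0 8 5 6 12 7 2 9 1 10)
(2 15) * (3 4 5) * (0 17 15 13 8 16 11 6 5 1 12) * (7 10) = (0 17 15 2 13 8 16 11 6 5 3 4 1 12)(7 10) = [17, 12, 13, 4, 1, 3, 5, 10, 16, 9, 7, 6, 0, 8, 14, 2, 11, 15]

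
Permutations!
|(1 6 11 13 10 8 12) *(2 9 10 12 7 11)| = 10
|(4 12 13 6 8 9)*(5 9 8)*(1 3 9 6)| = 6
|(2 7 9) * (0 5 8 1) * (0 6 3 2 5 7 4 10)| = |(0 7 9 5 8 1 6 3 2 4 10)| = 11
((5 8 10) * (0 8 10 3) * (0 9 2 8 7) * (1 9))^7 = (0 7)(1 2 3 9 8)(5 10)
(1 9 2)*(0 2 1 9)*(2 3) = (0 3 2 9 1) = [3, 0, 9, 2, 4, 5, 6, 7, 8, 1]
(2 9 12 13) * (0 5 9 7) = (0 5 9 12 13 2 7) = [5, 1, 7, 3, 4, 9, 6, 0, 8, 12, 10, 11, 13, 2]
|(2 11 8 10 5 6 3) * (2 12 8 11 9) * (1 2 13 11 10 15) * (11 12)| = |(1 2 9 13 12 8 15)(3 11 10 5 6)| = 35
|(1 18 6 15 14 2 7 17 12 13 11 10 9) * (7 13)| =30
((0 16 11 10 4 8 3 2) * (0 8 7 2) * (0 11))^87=(0 16)(2 11 7 3 4 8 10)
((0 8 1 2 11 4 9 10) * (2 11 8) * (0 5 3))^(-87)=((0 2 8 1 11 4 9 10 5 3))^(-87)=(0 1 9 3 8 4 5 2 11 10)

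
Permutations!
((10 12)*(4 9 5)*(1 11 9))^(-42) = ((1 11 9 5 4)(10 12))^(-42) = (12)(1 5 11 4 9)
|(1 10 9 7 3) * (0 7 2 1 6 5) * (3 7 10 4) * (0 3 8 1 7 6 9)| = |(0 10)(1 4 8)(2 7 6 5 3 9)| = 6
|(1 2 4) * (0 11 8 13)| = 12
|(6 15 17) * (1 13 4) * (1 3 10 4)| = |(1 13)(3 10 4)(6 15 17)| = 6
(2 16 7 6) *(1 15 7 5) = (1 15 7 6 2 16 5) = [0, 15, 16, 3, 4, 1, 2, 6, 8, 9, 10, 11, 12, 13, 14, 7, 5]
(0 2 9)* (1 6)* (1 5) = [2, 6, 9, 3, 4, 1, 5, 7, 8, 0] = (0 2 9)(1 6 5)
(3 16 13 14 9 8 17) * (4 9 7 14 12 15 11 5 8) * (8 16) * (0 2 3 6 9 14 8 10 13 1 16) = [2, 16, 3, 10, 14, 0, 9, 8, 17, 4, 13, 5, 15, 12, 7, 11, 1, 6] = (0 2 3 10 13 12 15 11 5)(1 16)(4 14 7 8 17 6 9)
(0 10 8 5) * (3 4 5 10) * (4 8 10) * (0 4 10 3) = [0, 1, 2, 8, 5, 4, 6, 7, 10, 9, 3] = (3 8 10)(4 5)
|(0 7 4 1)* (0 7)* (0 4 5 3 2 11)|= 8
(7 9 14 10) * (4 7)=(4 7 9 14 10)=[0, 1, 2, 3, 7, 5, 6, 9, 8, 14, 4, 11, 12, 13, 10]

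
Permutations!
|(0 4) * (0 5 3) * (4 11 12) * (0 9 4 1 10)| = 20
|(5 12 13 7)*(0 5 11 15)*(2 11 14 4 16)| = 11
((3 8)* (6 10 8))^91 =(3 8 10 6)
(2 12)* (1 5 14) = (1 5 14)(2 12) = [0, 5, 12, 3, 4, 14, 6, 7, 8, 9, 10, 11, 2, 13, 1]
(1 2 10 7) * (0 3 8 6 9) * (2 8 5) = (0 3 5 2 10 7 1 8 6 9) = [3, 8, 10, 5, 4, 2, 9, 1, 6, 0, 7]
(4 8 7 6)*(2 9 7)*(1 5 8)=[0, 5, 9, 3, 1, 8, 4, 6, 2, 7]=(1 5 8 2 9 7 6 4)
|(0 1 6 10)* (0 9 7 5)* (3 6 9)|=15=|(0 1 9 7 5)(3 6 10)|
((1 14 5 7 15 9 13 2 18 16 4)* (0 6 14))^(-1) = (0 1 4 16 18 2 13 9 15 7 5 14 6) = ((0 6 14 5 7 15 9 13 2 18 16 4 1))^(-1)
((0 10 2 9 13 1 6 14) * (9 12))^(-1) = (0 14 6 1 13 9 12 2 10)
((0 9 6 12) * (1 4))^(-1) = ((0 9 6 12)(1 4))^(-1) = (0 12 6 9)(1 4)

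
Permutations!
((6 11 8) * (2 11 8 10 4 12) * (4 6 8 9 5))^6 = ((2 11 10 6 9 5 4 12))^6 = (2 4 9 10)(5 6 11 12)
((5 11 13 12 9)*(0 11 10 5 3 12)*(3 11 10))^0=((0 10 5 3 12 9 11 13))^0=(13)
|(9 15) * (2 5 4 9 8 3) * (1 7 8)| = |(1 7 8 3 2 5 4 9 15)| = 9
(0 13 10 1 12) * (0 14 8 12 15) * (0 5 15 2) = [13, 2, 0, 3, 4, 15, 6, 7, 12, 9, 1, 11, 14, 10, 8, 5] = (0 13 10 1 2)(5 15)(8 12 14)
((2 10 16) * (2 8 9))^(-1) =(2 9 8 16 10)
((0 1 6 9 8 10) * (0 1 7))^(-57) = (0 7)(1 8 6 10 9)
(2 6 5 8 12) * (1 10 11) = (1 10 11)(2 6 5 8 12) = [0, 10, 6, 3, 4, 8, 5, 7, 12, 9, 11, 1, 2]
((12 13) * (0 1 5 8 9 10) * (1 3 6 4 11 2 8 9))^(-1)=(0 10 9 5 1 8 2 11 4 6 3)(12 13)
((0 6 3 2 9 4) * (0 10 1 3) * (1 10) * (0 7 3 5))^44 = ((10)(0 6 7 3 2 9 4 1 5))^44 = (10)(0 5 1 4 9 2 3 7 6)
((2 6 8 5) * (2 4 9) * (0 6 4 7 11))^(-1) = (0 11 7 5 8 6)(2 9 4)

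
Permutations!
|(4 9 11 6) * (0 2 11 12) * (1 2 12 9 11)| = 6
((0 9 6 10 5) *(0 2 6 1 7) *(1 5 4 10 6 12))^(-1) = (0 7 1 12 2 5 9)(4 10)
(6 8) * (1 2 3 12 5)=(1 2 3 12 5)(6 8)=[0, 2, 3, 12, 4, 1, 8, 7, 6, 9, 10, 11, 5]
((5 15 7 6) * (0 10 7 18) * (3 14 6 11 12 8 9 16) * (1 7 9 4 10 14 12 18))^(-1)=(0 18 11 7 1 15 5 6 14)(3 16 9 10 4 8 12)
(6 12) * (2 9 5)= (2 9 5)(6 12)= [0, 1, 9, 3, 4, 2, 12, 7, 8, 5, 10, 11, 6]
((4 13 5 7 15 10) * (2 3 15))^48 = (15)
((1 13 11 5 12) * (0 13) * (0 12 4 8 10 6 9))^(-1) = ((0 13 11 5 4 8 10 6 9)(1 12))^(-1) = (0 9 6 10 8 4 5 11 13)(1 12)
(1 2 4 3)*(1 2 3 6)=(1 3 2 4 6)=[0, 3, 4, 2, 6, 5, 1]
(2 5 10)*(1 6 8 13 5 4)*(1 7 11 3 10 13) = [0, 6, 4, 10, 7, 13, 8, 11, 1, 9, 2, 3, 12, 5] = (1 6 8)(2 4 7 11 3 10)(5 13)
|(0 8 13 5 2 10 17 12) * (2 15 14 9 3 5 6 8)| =|(0 2 10 17 12)(3 5 15 14 9)(6 8 13)| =15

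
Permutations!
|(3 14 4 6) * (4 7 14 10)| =4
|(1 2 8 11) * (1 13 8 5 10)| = |(1 2 5 10)(8 11 13)| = 12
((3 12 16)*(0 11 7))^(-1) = (0 7 11)(3 16 12)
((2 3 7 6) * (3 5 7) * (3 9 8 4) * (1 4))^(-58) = (1 3 8 4 9)(2 7)(5 6)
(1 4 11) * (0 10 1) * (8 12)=(0 10 1 4 11)(8 12)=[10, 4, 2, 3, 11, 5, 6, 7, 12, 9, 1, 0, 8]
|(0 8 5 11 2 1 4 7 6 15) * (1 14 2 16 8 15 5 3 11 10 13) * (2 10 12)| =20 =|(0 15)(1 4 7 6 5 12 2 14 10 13)(3 11 16 8)|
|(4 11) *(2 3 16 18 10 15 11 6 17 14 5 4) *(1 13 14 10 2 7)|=|(1 13 14 5 4 6 17 10 15 11 7)(2 3 16 18)|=44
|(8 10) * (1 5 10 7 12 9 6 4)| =9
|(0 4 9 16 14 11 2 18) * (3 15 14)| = |(0 4 9 16 3 15 14 11 2 18)| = 10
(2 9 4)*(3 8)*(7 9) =[0, 1, 7, 8, 2, 5, 6, 9, 3, 4] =(2 7 9 4)(3 8)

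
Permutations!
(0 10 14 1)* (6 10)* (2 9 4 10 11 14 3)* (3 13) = [6, 0, 9, 2, 10, 5, 11, 7, 8, 4, 13, 14, 12, 3, 1] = (0 6 11 14 1)(2 9 4 10 13 3)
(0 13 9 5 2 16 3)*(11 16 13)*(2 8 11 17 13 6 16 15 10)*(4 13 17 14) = (17)(0 14 4 13 9 5 8 11 15 10 2 6 16 3) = [14, 1, 6, 0, 13, 8, 16, 7, 11, 5, 2, 15, 12, 9, 4, 10, 3, 17]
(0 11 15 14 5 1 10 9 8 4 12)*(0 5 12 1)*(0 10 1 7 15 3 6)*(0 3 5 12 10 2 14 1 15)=(0 11 5 2 14 10 9 8 4 7)(1 15)(3 6)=[11, 15, 14, 6, 7, 2, 3, 0, 4, 8, 9, 5, 12, 13, 10, 1]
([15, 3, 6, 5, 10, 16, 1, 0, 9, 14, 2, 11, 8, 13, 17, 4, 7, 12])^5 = (17)(0 6 7 2 16 10 5 4 3 15 1)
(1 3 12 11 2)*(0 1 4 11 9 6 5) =(0 1 3 12 9 6 5)(2 4 11) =[1, 3, 4, 12, 11, 0, 5, 7, 8, 6, 10, 2, 9]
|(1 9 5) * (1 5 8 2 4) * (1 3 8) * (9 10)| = 12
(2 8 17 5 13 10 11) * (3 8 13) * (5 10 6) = (2 13 6 5 3 8 17 10 11) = [0, 1, 13, 8, 4, 3, 5, 7, 17, 9, 11, 2, 12, 6, 14, 15, 16, 10]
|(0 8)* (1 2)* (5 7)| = 2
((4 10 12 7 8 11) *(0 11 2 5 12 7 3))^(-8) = (0 4 7 2 12)(3 11 10 8 5)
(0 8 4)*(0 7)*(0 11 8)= [0, 1, 2, 3, 7, 5, 6, 11, 4, 9, 10, 8]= (4 7 11 8)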